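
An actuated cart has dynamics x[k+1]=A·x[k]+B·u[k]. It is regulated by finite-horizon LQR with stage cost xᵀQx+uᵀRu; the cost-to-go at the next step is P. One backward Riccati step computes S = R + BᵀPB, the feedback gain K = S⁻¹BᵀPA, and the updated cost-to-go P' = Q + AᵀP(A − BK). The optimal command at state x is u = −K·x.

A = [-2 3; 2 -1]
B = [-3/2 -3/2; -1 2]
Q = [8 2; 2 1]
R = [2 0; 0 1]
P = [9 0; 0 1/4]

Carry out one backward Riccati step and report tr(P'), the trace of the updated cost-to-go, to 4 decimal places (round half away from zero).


12.9248

BᵀP = [-13.5000 -0.2500; -13.5000 0.5000]
S = R + BᵀPB = [2 0; 0 1] + [20.5000 19.7500; 19.7500 21.2500] = [22.5000 19.7500; 19.7500 22.2500]
BᵀPA = [26.5000 -40.2500; 28.0000 -41.0000]
K = S⁻¹·BᵀPA = [0.3313 -0.7761; 0.9644 -1.1538]
A−BK = [-0.0565 0.1051; 0.4025 0.5314]
AᵀP(A−BK) = [1.2188 -1.6269; -1.6269 2.7060]
P' = Q + AᵀP(A−BK) = [9.2188 0.3731; 0.3731 3.7060]
tr(P') = 12.9248


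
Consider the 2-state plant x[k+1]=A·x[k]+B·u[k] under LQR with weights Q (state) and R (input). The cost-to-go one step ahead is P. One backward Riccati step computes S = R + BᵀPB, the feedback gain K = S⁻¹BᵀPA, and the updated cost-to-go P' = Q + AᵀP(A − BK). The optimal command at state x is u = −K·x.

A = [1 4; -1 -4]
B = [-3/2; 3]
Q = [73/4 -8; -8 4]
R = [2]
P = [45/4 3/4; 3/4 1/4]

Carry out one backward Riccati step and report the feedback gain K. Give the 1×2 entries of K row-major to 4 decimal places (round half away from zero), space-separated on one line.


-0.6247 -2.4986

BᵀP = [-14.6250 -0.3750]
S = R + BᵀPB = [2] + [20.8125] = [22.8125]
BᵀPA = [-14.2500 -57.0000]
K = S⁻¹·BᵀPA = [-0.6247 -2.4986]
A−BK = [0.0630 0.2521; 0.8740 3.4959]
AᵀP(A−BK) = [1.0986 4.3945; 4.3945 17.5781]
P' = Q + AᵀP(A−BK) = [19.3486 -3.6055; -3.6055 21.5781]
tr(P') = 40.9267


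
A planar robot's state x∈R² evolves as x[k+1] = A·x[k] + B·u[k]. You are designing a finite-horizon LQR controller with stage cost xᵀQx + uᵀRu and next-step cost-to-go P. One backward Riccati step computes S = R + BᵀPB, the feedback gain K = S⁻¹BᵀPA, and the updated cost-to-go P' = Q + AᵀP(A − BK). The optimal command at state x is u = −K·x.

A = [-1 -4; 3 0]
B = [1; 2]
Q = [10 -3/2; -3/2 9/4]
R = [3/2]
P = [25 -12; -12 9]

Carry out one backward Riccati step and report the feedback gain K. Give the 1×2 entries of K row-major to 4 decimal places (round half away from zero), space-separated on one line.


BᵀP = [1.0000 6.0000]
S = R + BᵀPB = [3/2] + [13.0000] = [14.5000]
BᵀPA = [17.0000 -4.0000]
K = S⁻¹·BᵀPA = [1.1724 -0.2759]
A−BK = [-2.1724 -3.7241; 0.6552 0.5517]
AᵀP(A−BK) = [158.0690 248.6897; 248.6897 398.8966]
P' = Q + AᵀP(A−BK) = [168.0690 247.1897; 247.1897 401.1466]
tr(P') = 569.2155

1.1724 -0.2759


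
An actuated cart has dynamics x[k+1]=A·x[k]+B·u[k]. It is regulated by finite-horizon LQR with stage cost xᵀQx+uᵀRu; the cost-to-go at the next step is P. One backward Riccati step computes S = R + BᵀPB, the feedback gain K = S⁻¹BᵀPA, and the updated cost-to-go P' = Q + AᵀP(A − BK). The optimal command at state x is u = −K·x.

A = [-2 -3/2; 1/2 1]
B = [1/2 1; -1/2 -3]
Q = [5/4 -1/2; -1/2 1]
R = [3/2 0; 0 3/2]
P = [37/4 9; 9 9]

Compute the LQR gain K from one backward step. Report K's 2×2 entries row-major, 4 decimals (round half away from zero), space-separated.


BᵀP = [0.1250 0.0000; -17.7500 -18.0000]
S = R + BᵀPB = [3/2 0; 0 3/2] + [0.0625 0.1250; 0.1250 36.2500] = [1.5625 0.1250; 0.1250 37.7500]
BᵀPA = [-0.2500 -0.1875; 26.5000 8.6250]
K = S⁻¹·BᵀPA = [-0.2162 -0.1383; 0.7027 0.2289]
A−BK = [-2.5946 -1.6598; 2.5000 1.6176]
AᵀP(A−BK) = [2.5743 1.3986; 1.3986 0.8120]
P' = Q + AᵀP(A−BK) = [3.8243 0.8986; 0.8986 1.8120]
tr(P') = 5.6363

-0.2162 -0.1383 0.7027 0.2289


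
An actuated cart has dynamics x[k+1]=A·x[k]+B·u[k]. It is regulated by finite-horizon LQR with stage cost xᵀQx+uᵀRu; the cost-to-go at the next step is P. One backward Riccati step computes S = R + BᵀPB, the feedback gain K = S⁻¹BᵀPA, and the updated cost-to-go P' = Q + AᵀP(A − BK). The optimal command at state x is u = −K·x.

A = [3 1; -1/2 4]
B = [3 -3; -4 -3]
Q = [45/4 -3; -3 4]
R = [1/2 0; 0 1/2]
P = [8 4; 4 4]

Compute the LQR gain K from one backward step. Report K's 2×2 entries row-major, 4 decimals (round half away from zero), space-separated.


BᵀP = [8.0000 -4.0000; -36.0000 -24.0000]
S = R + BᵀPB = [1/2 0; 0 1/2] + [40.0000 -12.0000; -12.0000 180.0000] = [40.5000 -12.0000; -12.0000 180.5000]
BᵀPA = [26.0000 -8.0000; -96.0000 -132.0000]
K = S⁻¹·BᵀPA = [0.4941 -0.4225; -0.4990 -0.7594]
A−BK = [0.0206 -0.0106; -0.0205 0.0317]
AᵀP(A−BK) = [0.2483 0.0842; 0.0842 0.3798]
P' = Q + AᵀP(A−BK) = [11.4983 -2.9158; -2.9158 4.3798]
tr(P') = 15.8781

0.4941 -0.4225 -0.4990 -0.7594


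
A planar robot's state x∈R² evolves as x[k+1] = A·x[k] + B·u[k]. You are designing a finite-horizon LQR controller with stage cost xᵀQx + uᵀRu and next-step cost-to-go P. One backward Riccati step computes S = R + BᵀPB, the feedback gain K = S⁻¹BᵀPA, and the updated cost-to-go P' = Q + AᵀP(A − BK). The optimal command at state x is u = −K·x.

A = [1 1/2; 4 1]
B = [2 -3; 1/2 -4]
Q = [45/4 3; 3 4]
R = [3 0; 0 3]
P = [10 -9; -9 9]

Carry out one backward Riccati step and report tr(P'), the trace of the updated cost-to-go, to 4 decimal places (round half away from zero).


23.2286

BᵀP = [15.5000 -13.5000; 6.0000 -9.0000]
S = R + BᵀPB = [3 0; 0 3] + [24.2500 7.5000; 7.5000 18.0000] = [27.2500 7.5000; 7.5000 21.0000]
BᵀPA = [-38.5000 -5.7500; -30.0000 -6.0000]
K = S⁻¹·BᵀPA = [-1.1308 -0.1468; -1.0247 -0.2333]
A−BK = [0.1875 0.0938; 0.4666 0.1403]
AᵀP(A−BK) = [7.7224 1.3496; 1.3496 0.2562]
P' = Q + AᵀP(A−BK) = [18.9724 4.3496; 4.3496 4.2562]
tr(P') = 23.2286


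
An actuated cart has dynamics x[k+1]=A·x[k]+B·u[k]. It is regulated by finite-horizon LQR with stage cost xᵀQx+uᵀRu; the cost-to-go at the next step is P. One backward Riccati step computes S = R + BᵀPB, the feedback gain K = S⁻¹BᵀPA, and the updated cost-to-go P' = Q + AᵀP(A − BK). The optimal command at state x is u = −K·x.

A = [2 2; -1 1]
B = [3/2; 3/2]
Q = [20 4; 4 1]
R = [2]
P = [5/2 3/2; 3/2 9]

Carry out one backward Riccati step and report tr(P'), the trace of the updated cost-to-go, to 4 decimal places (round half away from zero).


BᵀP = [6.0000 15.7500]
S = R + BᵀPB = [2] + [32.6250] = [34.6250]
BᵀPA = [-3.7500 27.7500]
K = S⁻¹·BᵀPA = [-0.1083 0.8014]
A−BK = [2.1625 0.7978; -0.8375 -0.2022]
AᵀP(A−BK) = [12.5939 4.0054; 4.0054 2.7599]
P' = Q + AᵀP(A−BK) = [32.5939 8.0054; 8.0054 3.7599]
tr(P') = 36.3538

36.3538


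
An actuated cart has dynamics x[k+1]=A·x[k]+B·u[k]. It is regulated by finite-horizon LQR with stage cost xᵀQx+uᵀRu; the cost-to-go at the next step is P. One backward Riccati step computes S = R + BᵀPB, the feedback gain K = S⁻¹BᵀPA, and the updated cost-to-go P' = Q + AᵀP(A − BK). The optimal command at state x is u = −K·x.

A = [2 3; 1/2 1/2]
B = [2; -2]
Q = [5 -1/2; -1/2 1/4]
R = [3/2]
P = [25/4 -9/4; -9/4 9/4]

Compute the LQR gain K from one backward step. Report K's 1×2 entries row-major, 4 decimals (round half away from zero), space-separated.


0.5514 0.8692

BᵀP = [17.0000 -9.0000]
S = R + BᵀPB = [3/2] + [52.0000] = [53.5000]
BᵀPA = [29.5000 46.5000]
K = S⁻¹·BᵀPA = [0.5514 0.8692]
A−BK = [0.8972 1.2617; 1.6028 2.2383]
AᵀP(A−BK) = [4.7961 6.7973; 6.7973 9.6466]
P' = Q + AᵀP(A−BK) = [9.7961 6.2973; 6.2973 9.8966]
tr(P') = 19.6928


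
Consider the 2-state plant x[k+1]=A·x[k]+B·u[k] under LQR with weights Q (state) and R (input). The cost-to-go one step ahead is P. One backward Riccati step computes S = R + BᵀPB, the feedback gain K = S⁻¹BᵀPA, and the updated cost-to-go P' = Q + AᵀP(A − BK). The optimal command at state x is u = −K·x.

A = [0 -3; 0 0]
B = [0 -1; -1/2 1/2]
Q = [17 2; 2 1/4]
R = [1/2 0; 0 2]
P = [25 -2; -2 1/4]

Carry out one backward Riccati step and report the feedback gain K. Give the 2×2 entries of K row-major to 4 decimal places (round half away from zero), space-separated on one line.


BᵀP = [1.0000 -0.1250; -26.0000 2.1250]
S = R + BᵀPB = [1/2 0; 0 2] + [0.0625 -1.0625; -1.0625 27.0625] = [0.5625 -1.0625; -1.0625 29.0625]
BᵀPA = [0.0000 -3.0000; 0.0000 78.0000]
K = S⁻¹·BᵀPA = [0.0000 -0.2834; 0.0000 2.6735]
A−BK = [0.0000 -0.3265; 0.0000 -1.4784]
AᵀP(A−BK) = [0.0000 0.0000; 0.0000 15.6160]
P' = Q + AᵀP(A−BK) = [17.0000 2.0000; 2.0000 15.8660]
tr(P') = 32.8660

0.0000 -0.2834 0.0000 2.6735


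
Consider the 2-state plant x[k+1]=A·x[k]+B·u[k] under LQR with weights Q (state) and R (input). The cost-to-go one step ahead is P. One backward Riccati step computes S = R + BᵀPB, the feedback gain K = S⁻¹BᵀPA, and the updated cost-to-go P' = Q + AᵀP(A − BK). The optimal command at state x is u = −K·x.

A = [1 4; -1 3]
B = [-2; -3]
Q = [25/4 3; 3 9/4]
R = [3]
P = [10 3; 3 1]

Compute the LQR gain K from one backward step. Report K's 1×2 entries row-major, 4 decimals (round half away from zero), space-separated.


BᵀP = [-29.0000 -9.0000]
S = R + BᵀPB = [3] + [85.0000] = [88.0000]
BᵀPA = [-20.0000 -143.0000]
K = S⁻¹·BᵀPA = [-0.2273 -1.6250]
A−BK = [0.5455 0.7500; -1.6818 -1.8750]
AᵀP(A−BK) = [0.4545 1.5000; 1.5000 8.6250]
P' = Q + AᵀP(A−BK) = [6.7045 4.5000; 4.5000 10.8750]
tr(P') = 17.5795

-0.2273 -1.6250


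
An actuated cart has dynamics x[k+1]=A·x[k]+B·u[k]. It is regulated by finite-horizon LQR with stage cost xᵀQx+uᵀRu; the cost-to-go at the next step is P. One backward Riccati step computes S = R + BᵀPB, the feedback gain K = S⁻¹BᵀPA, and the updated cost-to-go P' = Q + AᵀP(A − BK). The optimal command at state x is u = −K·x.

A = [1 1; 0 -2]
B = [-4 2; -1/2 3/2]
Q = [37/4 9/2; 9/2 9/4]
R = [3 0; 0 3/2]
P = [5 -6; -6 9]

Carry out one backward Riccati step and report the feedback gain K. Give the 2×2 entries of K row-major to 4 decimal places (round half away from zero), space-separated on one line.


BᵀP = [-17.0000 19.5000; 1.0000 1.5000]
S = R + BᵀPB = [3 0; 0 3/2] + [58.2500 -4.7500; -4.7500 4.2500] = [61.2500 -4.7500; -4.7500 5.7500]
BᵀPA = [-17.0000 -56.0000; 1.0000 -2.0000]
K = S⁻¹·BᵀPA = [-0.2821 -1.0057; -0.0592 -1.1786]
A−BK = [-0.0102 -0.6655; -0.0523 -0.7349]
AᵀP(A−BK) = [0.2628 1.0819; 1.0819 6.3242]
P' = Q + AᵀP(A−BK) = [9.5128 5.5819; 5.5819 8.5742]
tr(P') = 18.0870

-0.2821 -1.0057 -0.0592 -1.1786


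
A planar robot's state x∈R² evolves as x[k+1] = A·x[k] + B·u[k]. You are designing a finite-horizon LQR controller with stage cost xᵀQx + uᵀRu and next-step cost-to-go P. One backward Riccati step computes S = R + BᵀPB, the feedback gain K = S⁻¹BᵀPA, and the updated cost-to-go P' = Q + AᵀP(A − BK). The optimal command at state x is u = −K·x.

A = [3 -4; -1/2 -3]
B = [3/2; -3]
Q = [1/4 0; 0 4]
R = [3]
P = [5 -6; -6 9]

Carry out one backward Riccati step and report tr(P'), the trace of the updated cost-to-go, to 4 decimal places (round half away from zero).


26.4246

BᵀP = [25.5000 -36.0000]
S = R + BᵀPB = [3] + [146.2500] = [149.2500]
BᵀPA = [94.5000 6.0000]
K = S⁻¹·BᵀPA = [0.6332 0.0402]
A−BK = [2.0503 -4.0603; 1.3995 -2.8794]
AᵀP(A−BK) = [5.4158 -8.2990; -8.2990 16.7588]
P' = Q + AᵀP(A−BK) = [5.6658 -8.2990; -8.2990 20.7588]
tr(P') = 26.4246


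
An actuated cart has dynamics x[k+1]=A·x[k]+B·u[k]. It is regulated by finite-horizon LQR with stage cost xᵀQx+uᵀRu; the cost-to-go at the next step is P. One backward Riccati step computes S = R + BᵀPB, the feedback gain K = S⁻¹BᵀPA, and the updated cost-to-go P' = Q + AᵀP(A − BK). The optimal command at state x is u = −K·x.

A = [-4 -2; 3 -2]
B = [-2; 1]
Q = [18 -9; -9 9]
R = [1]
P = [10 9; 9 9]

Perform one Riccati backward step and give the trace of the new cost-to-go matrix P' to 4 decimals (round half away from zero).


BᵀP = [-11.0000 -9.0000]
S = R + BᵀPB = [1] + [13.0000] = [14.0000]
BᵀPA = [17.0000 40.0000]
K = S⁻¹·BᵀPA = [1.2143 2.8571]
A−BK = [-1.5714 3.7143; 1.7857 -4.8571]
AᵀP(A−BK) = [4.3571 -4.5714; -4.5714 33.7143]
P' = Q + AᵀP(A−BK) = [22.3571 -13.5714; -13.5714 42.7143]
tr(P') = 65.0714

65.0714


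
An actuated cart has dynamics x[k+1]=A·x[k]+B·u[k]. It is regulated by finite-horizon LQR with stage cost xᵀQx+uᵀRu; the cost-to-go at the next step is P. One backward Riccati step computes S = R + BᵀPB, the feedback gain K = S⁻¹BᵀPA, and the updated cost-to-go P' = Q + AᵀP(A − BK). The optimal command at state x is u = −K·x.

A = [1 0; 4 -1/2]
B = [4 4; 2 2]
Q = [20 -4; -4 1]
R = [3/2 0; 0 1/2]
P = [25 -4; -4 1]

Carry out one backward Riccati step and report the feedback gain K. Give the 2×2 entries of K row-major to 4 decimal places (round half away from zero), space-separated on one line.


BᵀP = [92.0000 -14.0000; 92.0000 -14.0000]
S = R + BᵀPB = [3/2 0; 0 1/2] + [340.0000 340.0000; 340.0000 340.0000] = [341.5000 340.0000; 340.0000 340.5000]
BᵀPA = [36.0000 7.0000; 36.0000 7.0000]
K = S⁻¹·BᵀPA = [0.0264 0.0051; 0.0793 0.0154]
A−BK = [0.5769 -0.0823; 3.7885 -0.5411]
AᵀP(A−BK) = [5.1924 -0.7404; -0.7404 0.1060]
P' = Q + AᵀP(A−BK) = [25.1924 -4.7404; -4.7404 1.1060]
tr(P') = 26.2985

0.0264 0.0051 0.0793 0.0154


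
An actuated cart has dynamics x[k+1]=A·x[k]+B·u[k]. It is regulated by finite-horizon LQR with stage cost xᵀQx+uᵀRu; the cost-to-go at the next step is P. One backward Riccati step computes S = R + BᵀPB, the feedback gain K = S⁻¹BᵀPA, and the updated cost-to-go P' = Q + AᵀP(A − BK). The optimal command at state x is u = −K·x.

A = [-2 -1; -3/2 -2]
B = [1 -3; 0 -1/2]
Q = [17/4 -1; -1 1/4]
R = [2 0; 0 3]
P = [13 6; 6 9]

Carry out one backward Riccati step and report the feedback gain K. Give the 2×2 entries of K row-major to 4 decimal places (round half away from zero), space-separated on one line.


0.1082 0.4349 0.8720 0.7506

BᵀP = [13.0000 6.0000; -42.0000 -22.5000]
S = R + BᵀPB = [2 0; 0 3] + [13.0000 -42.0000; -42.0000 137.2500] = [15.0000 -42.0000; -42.0000 140.2500]
BᵀPA = [-35.0000 -25.0000; 117.7500 87.0000]
K = S⁻¹·BᵀPA = [0.1082 0.4349; 0.8720 0.7506]
A−BK = [0.5077 0.8168; -1.0640 -1.6247]
AᵀP(A−BK) = [9.3620 12.8433; 12.8433 18.5740]
P' = Q + AᵀP(A−BK) = [13.6120 11.8433; 11.8433 18.8240]
tr(P') = 32.4360


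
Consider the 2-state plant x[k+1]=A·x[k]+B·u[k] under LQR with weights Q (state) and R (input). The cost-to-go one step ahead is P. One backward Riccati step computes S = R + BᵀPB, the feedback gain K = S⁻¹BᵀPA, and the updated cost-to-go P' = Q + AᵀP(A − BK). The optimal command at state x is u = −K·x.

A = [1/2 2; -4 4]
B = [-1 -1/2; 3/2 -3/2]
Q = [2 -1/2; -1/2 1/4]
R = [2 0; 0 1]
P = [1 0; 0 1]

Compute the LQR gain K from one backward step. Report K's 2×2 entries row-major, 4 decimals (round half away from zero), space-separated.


BᵀP = [-1.0000 1.5000; -0.5000 -1.5000]
S = R + BᵀPB = [2 0; 0 1] + [3.2500 -1.7500; -1.7500 2.5000] = [5.2500 -1.7500; -1.7500 3.5000]
BᵀPA = [-6.5000 4.0000; 5.7500 -7.0000]
K = S⁻¹·BᵀPA = [-0.8286 0.1143; 1.2286 -1.9429]
A−BK = [0.2857 1.1429; -0.9143 0.9143]
AᵀP(A−BK) = [3.8000 -3.0857; -3.0857 5.9429]
P' = Q + AᵀP(A−BK) = [5.8000 -3.5857; -3.5857 6.1929]
tr(P') = 11.9929

-0.8286 0.1143 1.2286 -1.9429


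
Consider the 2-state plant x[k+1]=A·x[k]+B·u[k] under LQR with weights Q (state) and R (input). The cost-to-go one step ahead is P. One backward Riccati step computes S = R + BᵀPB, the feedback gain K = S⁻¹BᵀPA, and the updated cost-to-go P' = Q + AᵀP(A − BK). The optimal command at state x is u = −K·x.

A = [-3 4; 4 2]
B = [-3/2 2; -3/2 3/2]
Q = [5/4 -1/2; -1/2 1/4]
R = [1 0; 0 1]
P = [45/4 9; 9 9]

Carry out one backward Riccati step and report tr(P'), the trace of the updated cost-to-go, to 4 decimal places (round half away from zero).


29.2861

BᵀP = [-30.3750 -27.0000; 36.0000 31.5000]
S = R + BᵀPB = [1 0; 0 1] + [86.0625 -101.2500; -101.2500 119.2500] = [87.0625 -101.2500; -101.2500 120.2500]
BᵀPA = [-16.8750 -175.5000; 18.0000 207.0000]
K = S⁻¹·BᵀPA = [-0.9495 -0.6666; -0.6498 1.1601]
A−BK = [-3.1247 0.6798; 3.5504 -0.7401]
AᵀP(A−BK) = [24.9233 -5.1314; -5.1314 2.8628]
P' = Q + AᵀP(A−BK) = [26.1733 -5.6314; -5.6314 3.1128]
tr(P') = 29.2861


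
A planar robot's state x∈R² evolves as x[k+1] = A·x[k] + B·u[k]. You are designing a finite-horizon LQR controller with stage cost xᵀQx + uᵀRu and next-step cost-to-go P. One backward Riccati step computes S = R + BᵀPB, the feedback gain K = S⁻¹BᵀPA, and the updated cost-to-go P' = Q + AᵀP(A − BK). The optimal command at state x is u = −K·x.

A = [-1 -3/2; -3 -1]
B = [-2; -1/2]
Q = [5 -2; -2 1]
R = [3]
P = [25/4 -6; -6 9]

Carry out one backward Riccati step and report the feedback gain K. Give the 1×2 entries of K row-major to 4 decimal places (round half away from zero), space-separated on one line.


-0.7123 0.3699

BᵀP = [-9.5000 7.5000]
S = R + BᵀPB = [3] + [15.2500] = [18.2500]
BᵀPA = [-13.0000 6.7500]
K = S⁻¹·BᵀPA = [-0.7123 0.3699]
A−BK = [-2.4247 -0.7603; -3.3562 -0.8151]
AᵀP(A−BK) = [41.9897 8.1832; 8.1832 2.5659]
P' = Q + AᵀP(A−BK) = [46.9897 6.1832; 6.1832 3.5659]
tr(P') = 50.5557


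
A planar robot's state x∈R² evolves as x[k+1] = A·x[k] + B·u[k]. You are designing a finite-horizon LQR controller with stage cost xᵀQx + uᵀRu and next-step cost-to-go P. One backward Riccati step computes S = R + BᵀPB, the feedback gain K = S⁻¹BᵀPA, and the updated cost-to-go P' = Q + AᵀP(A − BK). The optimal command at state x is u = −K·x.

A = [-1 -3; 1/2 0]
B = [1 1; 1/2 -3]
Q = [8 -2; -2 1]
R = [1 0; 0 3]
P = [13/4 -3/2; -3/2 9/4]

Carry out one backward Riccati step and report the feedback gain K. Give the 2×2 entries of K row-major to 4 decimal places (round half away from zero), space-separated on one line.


-0.5013 -1.7421 -0.2833 -0.4770

BᵀP = [2.5000 -0.3750; 7.7500 -8.2500]
S = R + BᵀPB = [1 0; 0 3] + [2.3125 3.6250; 3.6250 32.5000] = [3.3125 3.6250; 3.6250 35.5000]
BᵀPA = [-2.6875 -7.5000; -11.8750 -23.2500]
K = S⁻¹·BᵀPA = [-0.5013 -1.7421; -0.2833 -0.4770]
A−BK = [-0.2154 -0.7809; -0.0993 -0.5601]
AᵀP(A−BK) = [0.6009 1.6533; 1.6533 5.0930]
P' = Q + AᵀP(A−BK) = [8.6009 -0.3467; -0.3467 6.0930]
tr(P') = 14.6939


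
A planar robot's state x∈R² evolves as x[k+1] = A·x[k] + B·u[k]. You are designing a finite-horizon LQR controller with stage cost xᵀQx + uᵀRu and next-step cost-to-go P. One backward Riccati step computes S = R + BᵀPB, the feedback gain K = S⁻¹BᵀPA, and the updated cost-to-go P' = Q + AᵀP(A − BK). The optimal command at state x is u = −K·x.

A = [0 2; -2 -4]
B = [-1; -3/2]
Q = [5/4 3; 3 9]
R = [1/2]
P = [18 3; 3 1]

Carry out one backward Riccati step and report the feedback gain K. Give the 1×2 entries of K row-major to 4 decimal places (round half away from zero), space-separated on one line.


BᵀP = [-22.5000 -4.5000]
S = R + BᵀPB = [1/2] + [29.2500] = [29.7500]
BᵀPA = [9.0000 -27.0000]
K = S⁻¹·BᵀPA = [0.3025 -0.9076]
A−BK = [0.3025 1.0924; -1.5462 -5.3613]
AᵀP(A−BK) = [1.2773 4.1681; 4.1681 15.4958]
P' = Q + AᵀP(A−BK) = [2.5273 7.1681; 7.1681 24.4958]
tr(P') = 27.0231

0.3025 -0.9076


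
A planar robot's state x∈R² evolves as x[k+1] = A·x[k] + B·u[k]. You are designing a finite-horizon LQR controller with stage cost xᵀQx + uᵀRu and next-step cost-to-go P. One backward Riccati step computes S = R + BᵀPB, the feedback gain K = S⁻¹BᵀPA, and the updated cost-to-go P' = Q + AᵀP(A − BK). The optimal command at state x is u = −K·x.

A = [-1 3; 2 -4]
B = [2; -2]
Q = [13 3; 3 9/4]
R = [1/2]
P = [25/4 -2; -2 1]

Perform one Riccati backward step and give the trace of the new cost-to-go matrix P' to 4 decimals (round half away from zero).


17.1676

BᵀP = [16.5000 -6.0000]
S = R + BᵀPB = [1/2] + [45.0000] = [45.5000]
BᵀPA = [-28.5000 73.5000]
K = S⁻¹·BᵀPA = [-0.6264 1.6154]
A−BK = [0.2527 -0.2308; 0.7473 -0.7692]
AᵀP(A−BK) = [0.3984 -0.7115; -0.7115 1.5192]
P' = Q + AᵀP(A−BK) = [13.3984 2.2885; 2.2885 3.7692]
tr(P') = 17.1676


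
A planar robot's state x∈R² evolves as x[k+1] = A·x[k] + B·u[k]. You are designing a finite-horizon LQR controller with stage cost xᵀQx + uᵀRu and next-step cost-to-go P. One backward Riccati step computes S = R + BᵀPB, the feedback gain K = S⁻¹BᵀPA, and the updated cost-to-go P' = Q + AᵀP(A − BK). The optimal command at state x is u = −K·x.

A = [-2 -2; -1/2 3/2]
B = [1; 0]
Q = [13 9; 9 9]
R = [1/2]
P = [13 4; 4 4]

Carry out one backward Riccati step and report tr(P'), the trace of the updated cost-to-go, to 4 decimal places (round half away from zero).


32.2963

BᵀP = [13.0000 4.0000]
S = R + BᵀPB = [1/2] + [13.0000] = [13.5000]
BᵀPA = [-28.0000 -20.0000]
K = S⁻¹·BᵀPA = [-2.0741 -1.4815]
A−BK = [0.0741 -0.5185; -0.5000 1.5000]
AᵀP(A−BK) = [2.9259 -0.4815; -0.4815 7.3704]
P' = Q + AᵀP(A−BK) = [15.9259 8.5185; 8.5185 16.3704]
tr(P') = 32.2963


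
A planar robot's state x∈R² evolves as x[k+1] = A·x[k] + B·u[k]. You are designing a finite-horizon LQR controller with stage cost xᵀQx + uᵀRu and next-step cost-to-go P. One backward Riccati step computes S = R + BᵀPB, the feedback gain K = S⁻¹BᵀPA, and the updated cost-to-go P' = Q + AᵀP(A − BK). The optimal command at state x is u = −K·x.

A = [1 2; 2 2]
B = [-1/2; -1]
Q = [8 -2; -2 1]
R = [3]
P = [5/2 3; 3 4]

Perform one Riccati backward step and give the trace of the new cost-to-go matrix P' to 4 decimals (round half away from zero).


31.8235

BᵀP = [-4.2500 -5.5000]
S = R + BᵀPB = [3] + [7.6250] = [10.6250]
BᵀPA = [-15.2500 -19.5000]
K = S⁻¹·BᵀPA = [-1.4353 -1.8353]
A−BK = [0.2824 1.0824; 0.5647 0.1647]
AᵀP(A−BK) = [8.6118 11.0118; 11.0118 14.2118]
P' = Q + AᵀP(A−BK) = [16.6118 9.0118; 9.0118 15.2118]
tr(P') = 31.8235


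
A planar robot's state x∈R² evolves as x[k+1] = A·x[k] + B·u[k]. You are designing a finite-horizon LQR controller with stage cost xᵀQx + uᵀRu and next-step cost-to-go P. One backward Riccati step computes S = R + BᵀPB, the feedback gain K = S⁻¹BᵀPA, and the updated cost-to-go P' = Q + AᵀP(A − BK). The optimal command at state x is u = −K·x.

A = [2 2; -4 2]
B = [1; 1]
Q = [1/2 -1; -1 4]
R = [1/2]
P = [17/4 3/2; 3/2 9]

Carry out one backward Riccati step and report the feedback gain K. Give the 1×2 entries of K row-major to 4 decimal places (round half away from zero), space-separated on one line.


-1.8209 1.9403

BᵀP = [5.7500 10.5000]
S = R + BᵀPB = [1/2] + [16.2500] = [16.7500]
BᵀPA = [-30.5000 32.5000]
K = S⁻¹·BᵀPA = [-1.8209 1.9403]
A−BK = [3.8209 0.0597; -2.1791 0.0597]
AᵀP(A−BK) = [81.4627 -1.8209; -1.8209 1.9403]
P' = Q + AᵀP(A−BK) = [81.9627 -2.8209; -2.8209 5.9403]
tr(P') = 87.9030


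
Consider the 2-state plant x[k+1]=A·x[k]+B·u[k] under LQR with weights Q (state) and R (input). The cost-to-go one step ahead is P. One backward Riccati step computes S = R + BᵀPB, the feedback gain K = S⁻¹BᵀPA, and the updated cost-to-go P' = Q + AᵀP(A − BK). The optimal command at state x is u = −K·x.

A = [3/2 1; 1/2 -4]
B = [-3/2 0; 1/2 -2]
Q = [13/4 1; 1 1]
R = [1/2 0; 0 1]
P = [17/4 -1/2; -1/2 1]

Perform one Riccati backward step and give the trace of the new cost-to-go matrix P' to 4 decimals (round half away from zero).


BᵀP = [-6.6250 1.2500; 1.0000 -2.0000]
S = R + BᵀPB = [1/2 0; 0 1] + [10.5625 -2.5000; -2.5000 4.0000] = [11.0625 -2.5000; -2.5000 5.0000]
BᵀPA = [-9.3125 -11.6250; 0.5000 9.0000]
K = S⁻¹·BᵀPA = [-0.9236 -0.7261; -0.3618 1.4369]
A−BK = [0.1146 -0.0892; 0.2382 -0.7631]
AᵀP(A−BK) = [0.6427 -0.3554; -0.3554 2.8764]
P' = Q + AᵀP(A−BK) = [3.8927 0.6446; 0.6446 3.8764]
tr(P') = 7.7691

7.7691


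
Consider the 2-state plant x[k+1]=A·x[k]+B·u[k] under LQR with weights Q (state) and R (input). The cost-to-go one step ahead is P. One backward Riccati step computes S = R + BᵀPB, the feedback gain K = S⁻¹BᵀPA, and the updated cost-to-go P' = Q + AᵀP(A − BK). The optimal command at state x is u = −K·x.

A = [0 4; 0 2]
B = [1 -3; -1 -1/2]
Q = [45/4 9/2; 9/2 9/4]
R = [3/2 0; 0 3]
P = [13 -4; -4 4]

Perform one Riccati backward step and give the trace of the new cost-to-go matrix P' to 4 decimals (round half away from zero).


21.5530

BᵀP = [17.0000 -8.0000; -37.0000 10.0000]
S = R + BᵀPB = [3/2 0; 0 3] + [25.0000 -47.0000; -47.0000 106.0000] = [26.5000 -47.0000; -47.0000 109.0000]
BᵀPA = [0.0000 52.0000; 0.0000 -128.0000]
K = S⁻¹·BᵀPA = [0.0000 -0.5121; 0.0000 -1.3951]
A−BK = [0.0000 0.3267; 0.0000 0.7903]
AᵀP(A−BK) = [0.0000 0.0000; 0.0000 8.0530]
P' = Q + AᵀP(A−BK) = [11.2500 4.5000; 4.5000 10.3030]
tr(P') = 21.5530


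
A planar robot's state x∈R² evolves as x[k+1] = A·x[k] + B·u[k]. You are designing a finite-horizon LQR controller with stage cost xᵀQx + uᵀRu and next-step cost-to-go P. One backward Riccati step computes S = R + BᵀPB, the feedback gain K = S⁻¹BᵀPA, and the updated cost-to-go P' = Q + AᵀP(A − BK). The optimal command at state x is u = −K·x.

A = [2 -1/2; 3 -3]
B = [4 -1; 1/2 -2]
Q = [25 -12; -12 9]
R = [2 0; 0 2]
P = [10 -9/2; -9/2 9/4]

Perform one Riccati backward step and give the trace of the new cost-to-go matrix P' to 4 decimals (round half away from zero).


BᵀP = [37.7500 -16.8750; -1.0000 0.0000]
S = R + BᵀPB = [2 0; 0 2] + [142.5625 -4.0000; -4.0000 1.0000] = [144.5625 -4.0000; -4.0000 3.0000]
BᵀPA = [24.8750 31.7500; -2.0000 0.5000]
K = S⁻¹·BᵀPA = [0.1595 0.2328; -0.4540 0.4771]
A−BK = [0.9080 -0.9542; 2.0123 -2.1622]
AᵀP(A−BK) = [1.3742 -1.3374; -1.3374 1.6191]
P' = Q + AᵀP(A−BK) = [26.3742 -13.3374; -13.3374 10.6191]
tr(P') = 36.9933

36.9933


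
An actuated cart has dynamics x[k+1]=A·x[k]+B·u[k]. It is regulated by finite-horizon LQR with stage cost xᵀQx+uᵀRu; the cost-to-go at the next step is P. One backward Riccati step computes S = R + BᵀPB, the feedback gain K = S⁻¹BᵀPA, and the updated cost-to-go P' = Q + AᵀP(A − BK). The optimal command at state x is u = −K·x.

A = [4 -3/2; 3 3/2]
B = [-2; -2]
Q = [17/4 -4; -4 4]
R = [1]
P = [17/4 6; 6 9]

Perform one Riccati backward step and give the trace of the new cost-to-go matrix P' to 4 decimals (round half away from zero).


BᵀP = [-20.5000 -30.0000]
S = R + BᵀPB = [1] + [101.0000] = [102.0000]
BᵀPA = [-172.0000 -14.2500]
K = S⁻¹·BᵀPA = [-1.6863 -0.1397]
A−BK = [0.6275 -1.7794; -0.3725 1.2206]
AᵀP(A−BK) = [2.9608 -0.0294; -0.0294 0.8217]
P' = Q + AᵀP(A−BK) = [7.2108 -4.0294; -4.0294 4.8217]
tr(P') = 12.0325

12.0325


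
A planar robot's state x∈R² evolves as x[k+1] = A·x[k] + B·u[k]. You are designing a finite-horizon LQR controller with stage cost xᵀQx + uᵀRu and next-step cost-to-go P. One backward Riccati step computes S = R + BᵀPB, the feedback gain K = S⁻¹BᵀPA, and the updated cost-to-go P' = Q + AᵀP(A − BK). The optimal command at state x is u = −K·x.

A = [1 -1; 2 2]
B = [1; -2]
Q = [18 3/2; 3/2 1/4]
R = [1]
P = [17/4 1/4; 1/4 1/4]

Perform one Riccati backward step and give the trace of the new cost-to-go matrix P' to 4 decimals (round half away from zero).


BᵀP = [3.7500 -0.2500]
S = R + BᵀPB = [1] + [4.2500] = [5.2500]
BᵀPA = [3.2500 -4.2500]
K = S⁻¹·BᵀPA = [0.6190 -0.8095]
A−BK = [0.3810 -0.1905; 3.2381 0.3810]
AᵀP(A−BK) = [4.2381 -0.6190; -0.6190 0.8095]
P' = Q + AᵀP(A−BK) = [22.2381 0.8810; 0.8810 1.0595]
tr(P') = 23.2976

23.2976


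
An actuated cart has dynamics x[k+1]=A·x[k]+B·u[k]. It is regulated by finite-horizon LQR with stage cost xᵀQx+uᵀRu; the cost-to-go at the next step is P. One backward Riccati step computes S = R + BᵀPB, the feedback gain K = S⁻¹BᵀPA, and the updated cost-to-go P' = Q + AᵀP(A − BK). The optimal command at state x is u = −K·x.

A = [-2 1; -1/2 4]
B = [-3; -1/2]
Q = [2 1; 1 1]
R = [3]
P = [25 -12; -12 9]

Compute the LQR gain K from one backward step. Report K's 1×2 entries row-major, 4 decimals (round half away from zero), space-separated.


BᵀP = [-69.0000 31.5000]
S = R + BᵀPB = [3] + [191.2500] = [194.2500]
BᵀPA = [122.2500 57.0000]
K = S⁻¹·BᵀPA = [0.6293 0.2934]
A−BK = [-0.1120 1.8803; -0.1853 4.1467]
AᵀP(A−BK) = [1.3127 -1.8726; -1.8726 56.2741]
P' = Q + AᵀP(A−BK) = [3.3127 -0.8726; -0.8726 57.2741]
tr(P') = 60.5869

0.6293 0.2934


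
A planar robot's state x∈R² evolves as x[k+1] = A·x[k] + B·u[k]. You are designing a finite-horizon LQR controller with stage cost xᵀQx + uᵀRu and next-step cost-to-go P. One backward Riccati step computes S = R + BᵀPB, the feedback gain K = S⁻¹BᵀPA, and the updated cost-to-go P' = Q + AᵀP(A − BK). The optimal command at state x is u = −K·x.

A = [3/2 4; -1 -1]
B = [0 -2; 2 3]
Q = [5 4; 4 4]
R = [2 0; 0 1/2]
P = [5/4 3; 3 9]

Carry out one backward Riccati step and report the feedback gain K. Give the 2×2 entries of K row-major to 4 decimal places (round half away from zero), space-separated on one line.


0.1161 0.6000 -0.3194 -0.4000

BᵀP = [6.0000 18.0000; 6.5000 21.0000]
S = R + BᵀPB = [2 0; 0 1/2] + [36.0000 42.0000; 42.0000 50.0000] = [38.0000 42.0000; 42.0000 50.5000]
BᵀPA = [-9.0000 6.0000; -11.2500 5.0000]
K = S⁻¹·BᵀPA = [0.1161 0.6000; -0.3194 -0.4000]
A−BK = [0.8613 3.2000; -0.2742 -1.0000]
AᵀP(A−BK) = [0.2649 0.9000; 0.9000 3.4000]
P' = Q + AᵀP(A−BK) = [5.2649 4.9000; 4.9000 7.4000]
tr(P') = 12.6649


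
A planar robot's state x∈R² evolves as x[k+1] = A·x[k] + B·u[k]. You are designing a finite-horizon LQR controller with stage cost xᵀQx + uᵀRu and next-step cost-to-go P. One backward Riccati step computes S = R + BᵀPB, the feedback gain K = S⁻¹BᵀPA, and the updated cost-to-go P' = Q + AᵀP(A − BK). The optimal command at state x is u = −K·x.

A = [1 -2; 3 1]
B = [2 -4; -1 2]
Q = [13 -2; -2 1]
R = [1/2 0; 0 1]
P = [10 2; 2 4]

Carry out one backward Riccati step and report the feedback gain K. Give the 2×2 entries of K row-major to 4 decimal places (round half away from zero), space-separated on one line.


0.1659 -0.3318 -0.1659 0.3318

BᵀP = [18.0000 0.0000; -36.0000 0.0000]
S = R + BᵀPB = [1/2 0; 0 1] + [36.0000 -72.0000; -72.0000 144.0000] = [36.5000 -72.0000; -72.0000 145.0000]
BᵀPA = [18.0000 -36.0000; -36.0000 72.0000]
K = S⁻¹·BᵀPA = [0.1659 -0.3318; -0.1659 0.3318]
A−BK = [0.0046 -0.0092; 3.4977 0.0046]
AᵀP(A−BK) = [49.0415 -0.0829; -0.0829 0.1659]
P' = Q + AᵀP(A−BK) = [62.0415 -2.0829; -2.0829 1.1659]
tr(P') = 63.2074


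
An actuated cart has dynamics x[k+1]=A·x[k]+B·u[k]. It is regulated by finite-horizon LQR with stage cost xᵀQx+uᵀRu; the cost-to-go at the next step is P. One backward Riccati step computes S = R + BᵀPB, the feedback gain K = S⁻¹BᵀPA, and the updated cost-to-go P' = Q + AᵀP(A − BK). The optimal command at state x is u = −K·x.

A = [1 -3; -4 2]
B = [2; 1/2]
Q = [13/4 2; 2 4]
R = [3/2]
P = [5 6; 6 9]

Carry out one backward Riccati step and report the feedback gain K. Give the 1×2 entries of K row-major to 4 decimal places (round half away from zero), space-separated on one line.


BᵀP = [13.0000 16.5000]
S = R + BᵀPB = [3/2] + [34.2500] = [35.7500]
BᵀPA = [-53.0000 -6.0000]
K = S⁻¹·BᵀPA = [-1.4825 -0.1678]
A−BK = [3.9650 -2.6643; -3.2587 2.0839]
AᵀP(A−BK) = [22.4266 -11.8951; -11.8951 7.9930]
P' = Q + AᵀP(A−BK) = [25.6766 -9.8951; -9.8951 11.9930]
tr(P') = 37.6696

-1.4825 -0.1678


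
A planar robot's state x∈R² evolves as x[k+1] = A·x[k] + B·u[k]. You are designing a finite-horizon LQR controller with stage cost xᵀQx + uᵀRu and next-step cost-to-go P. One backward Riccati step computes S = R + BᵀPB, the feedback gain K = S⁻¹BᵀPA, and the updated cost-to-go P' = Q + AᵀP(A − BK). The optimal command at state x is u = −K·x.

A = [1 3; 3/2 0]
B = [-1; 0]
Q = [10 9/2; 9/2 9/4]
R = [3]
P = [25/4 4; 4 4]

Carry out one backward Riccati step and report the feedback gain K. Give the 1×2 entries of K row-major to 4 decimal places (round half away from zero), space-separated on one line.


-1.3243 -2.0270

BᵀP = [-6.2500 -4.0000]
S = R + BᵀPB = [3] + [6.2500] = [9.2500]
BᵀPA = [-12.2500 -18.7500]
K = S⁻¹·BᵀPA = [-1.3243 -2.0270]
A−BK = [-0.3243 0.9730; 1.5000 0.0000]
AᵀP(A−BK) = [11.0270 11.9189; 11.9189 18.2432]
P' = Q + AᵀP(A−BK) = [21.0270 16.4189; 16.4189 20.4932]
tr(P') = 41.5203


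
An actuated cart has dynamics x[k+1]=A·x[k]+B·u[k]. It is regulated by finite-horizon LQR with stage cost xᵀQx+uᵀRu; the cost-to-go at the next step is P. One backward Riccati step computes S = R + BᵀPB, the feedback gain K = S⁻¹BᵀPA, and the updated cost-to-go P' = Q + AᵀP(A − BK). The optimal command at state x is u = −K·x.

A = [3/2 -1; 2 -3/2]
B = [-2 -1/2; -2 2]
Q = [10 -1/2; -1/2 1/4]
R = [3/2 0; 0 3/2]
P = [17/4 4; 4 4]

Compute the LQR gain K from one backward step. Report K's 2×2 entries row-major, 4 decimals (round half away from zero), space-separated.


BᵀP = [-16.5000 -16.0000; 5.8750 6.0000]
S = R + BᵀPB = [3/2 0; 0 3/2] + [65.0000 -23.7500; -23.7500 9.0625] = [66.5000 -23.7500; -23.7500 10.5625]
BᵀPA = [-56.7500 40.5000; 20.8125 -14.8750]
K = S⁻¹·BᵀPA = [-0.7599 0.5385; 0.2618 -0.1974]
A−BK = [0.1111 -0.0217; -0.0434 -0.0281]
AᵀP(A−BK) = [0.9904 -0.7054; -0.7054 0.5035]
P' = Q + AᵀP(A−BK) = [10.9904 -1.2054; -1.2054 0.7535]
tr(P') = 11.7439

-0.7599 0.5385 0.2618 -0.1974


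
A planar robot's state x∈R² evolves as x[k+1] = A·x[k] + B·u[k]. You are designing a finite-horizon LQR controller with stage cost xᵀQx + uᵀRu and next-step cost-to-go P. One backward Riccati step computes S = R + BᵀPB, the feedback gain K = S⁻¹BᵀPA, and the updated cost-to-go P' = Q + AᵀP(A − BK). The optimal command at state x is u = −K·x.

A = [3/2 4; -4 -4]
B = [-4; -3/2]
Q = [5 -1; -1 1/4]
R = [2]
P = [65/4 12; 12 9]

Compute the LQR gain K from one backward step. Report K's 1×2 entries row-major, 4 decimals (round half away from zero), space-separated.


0.2850 -0.2018

BᵀP = [-83.0000 -61.5000]
S = R + BᵀPB = [2] + [424.2500] = [426.2500]
BᵀPA = [121.5000 -86.0000]
K = S⁻¹·BᵀPA = [0.2850 -0.2018]
A−BK = [2.6402 3.1930; -3.5724 -4.3026]
AᵀP(A−BK) = [1.9297 2.0138; 2.0138 2.6487]
P' = Q + AᵀP(A−BK) = [6.9297 1.0138; 1.0138 2.8987]
tr(P') = 9.8283


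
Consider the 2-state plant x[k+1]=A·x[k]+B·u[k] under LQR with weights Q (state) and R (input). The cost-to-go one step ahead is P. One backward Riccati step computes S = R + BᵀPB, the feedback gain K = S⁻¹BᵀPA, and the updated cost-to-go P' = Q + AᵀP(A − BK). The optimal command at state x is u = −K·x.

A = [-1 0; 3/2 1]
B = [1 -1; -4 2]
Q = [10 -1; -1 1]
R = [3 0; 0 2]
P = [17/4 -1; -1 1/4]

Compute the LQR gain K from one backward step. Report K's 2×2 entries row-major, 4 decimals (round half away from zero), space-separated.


BᵀP = [8.2500 -2.0000; -6.2500 1.5000]
S = R + BᵀPB = [3 0; 0 2] + [16.2500 -12.2500; -12.2500 9.2500] = [19.2500 -12.2500; -12.2500 11.2500]
BᵀPA = [-11.2500 -2.0000; 8.5000 1.5000]
K = S⁻¹·BᵀPA = [-0.3374 -0.0620; 0.3882 0.0658]
A−BK = [-0.2744 0.1278; -0.6259 0.6203]
AᵀP(A−BK) = [0.7173 0.1180; 0.1180 0.0273]
P' = Q + AᵀP(A−BK) = [10.7173 -0.8820; -0.8820 1.0273]
tr(P') = 11.7446

-0.3374 -0.0620 0.3882 0.0658


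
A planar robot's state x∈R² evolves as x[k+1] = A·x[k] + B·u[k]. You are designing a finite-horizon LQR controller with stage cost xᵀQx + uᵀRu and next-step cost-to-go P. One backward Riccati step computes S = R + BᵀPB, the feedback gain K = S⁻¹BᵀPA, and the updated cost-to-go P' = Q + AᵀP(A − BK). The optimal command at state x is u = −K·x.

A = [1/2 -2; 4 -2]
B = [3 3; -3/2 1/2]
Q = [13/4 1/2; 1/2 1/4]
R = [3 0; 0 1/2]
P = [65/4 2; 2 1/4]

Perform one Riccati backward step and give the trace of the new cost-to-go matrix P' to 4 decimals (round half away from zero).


3.8528

BᵀP = [45.7500 5.6250; 49.7500 6.1250]
S = R + BᵀPB = [3 0; 0 1/2] + [128.8125 140.0625; 140.0625 152.3125] = [131.8125 140.0625; 140.0625 152.8125]
BᵀPA = [45.3750 -102.7500; 49.3750 -111.7500]
K = S⁻¹·BᵀPA = [0.0348 -0.0943; 0.2912 -0.6449]
A−BK = [-0.4780 0.2175; 3.9066 -1.8190]
AᵀP(A−BK) = [0.1049 -0.1314; -0.1314 0.2480]
P' = Q + AᵀP(A−BK) = [3.3549 0.3686; 0.3686 0.4980]
tr(P') = 3.8528


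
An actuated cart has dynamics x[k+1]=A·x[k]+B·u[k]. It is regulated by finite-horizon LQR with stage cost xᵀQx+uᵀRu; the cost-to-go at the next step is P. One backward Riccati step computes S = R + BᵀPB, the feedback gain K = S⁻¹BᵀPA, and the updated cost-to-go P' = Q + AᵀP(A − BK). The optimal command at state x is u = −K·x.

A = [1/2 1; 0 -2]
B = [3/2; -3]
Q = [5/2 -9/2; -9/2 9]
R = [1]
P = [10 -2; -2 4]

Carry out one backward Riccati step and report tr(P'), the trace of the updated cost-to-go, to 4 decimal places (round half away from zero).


13.0161

BᵀP = [21.0000 -15.0000]
S = R + BᵀPB = [1] + [76.5000] = [77.5000]
BᵀPA = [10.5000 51.0000]
K = S⁻¹·BᵀPA = [0.1355 0.6581]
A−BK = [0.2968 0.0129; 0.4065 -0.0258]
AᵀP(A−BK) = [1.0774 0.0903; 0.0903 0.4387]
P' = Q + AᵀP(A−BK) = [3.5774 -4.4097; -4.4097 9.4387]
tr(P') = 13.0161


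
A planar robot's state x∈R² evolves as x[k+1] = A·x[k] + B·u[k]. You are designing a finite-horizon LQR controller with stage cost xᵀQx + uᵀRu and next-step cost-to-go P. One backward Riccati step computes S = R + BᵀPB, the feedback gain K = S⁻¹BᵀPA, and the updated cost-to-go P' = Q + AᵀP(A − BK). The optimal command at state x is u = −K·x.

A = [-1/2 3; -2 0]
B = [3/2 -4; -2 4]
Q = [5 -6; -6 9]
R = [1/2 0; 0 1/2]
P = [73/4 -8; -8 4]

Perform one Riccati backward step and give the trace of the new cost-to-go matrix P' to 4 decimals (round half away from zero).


BᵀP = [43.3750 -20.0000; -105.0000 48.0000]
S = R + BᵀPB = [1/2 0; 0 1/2] + [105.0625 -253.5000; -253.5000 612.0000] = [105.5625 -253.5000; -253.5000 612.5000]
BᵀPA = [18.3125 130.1250; -43.5000 -315.0000]
K = S⁻¹·BᵀPA = [0.4791 -0.3823; 0.1273 -0.6725]
A−BK = [-0.7096 0.8834; -1.5509 1.9254]
AᵀP(A−BK) = [1.3251 -1.6284; -1.6284 2.1558]
P' = Q + AᵀP(A−BK) = [6.3251 -7.6284; -7.6284 11.1558]
tr(P') = 17.4809

17.4809


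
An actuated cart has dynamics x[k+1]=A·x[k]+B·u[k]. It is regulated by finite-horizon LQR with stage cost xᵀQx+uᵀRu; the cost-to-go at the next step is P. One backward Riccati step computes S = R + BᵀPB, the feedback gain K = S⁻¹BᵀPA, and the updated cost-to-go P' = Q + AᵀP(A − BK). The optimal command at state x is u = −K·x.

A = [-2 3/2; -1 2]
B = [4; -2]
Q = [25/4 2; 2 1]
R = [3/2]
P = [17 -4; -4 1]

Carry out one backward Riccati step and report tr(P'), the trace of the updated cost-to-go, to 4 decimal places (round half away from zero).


8.1047

BᵀP = [76.0000 -18.0000]
S = R + BᵀPB = [3/2] + [340.0000] = [341.5000]
BᵀPA = [-134.0000 78.0000]
K = S⁻¹·BᵀPA = [-0.3924 0.2284]
A−BK = [-0.4305 0.5864; -1.7848 2.4568]
AᵀP(A−BK) = [0.4202 -0.3939; -0.3939 0.4345]
P' = Q + AᵀP(A−BK) = [6.6702 1.6061; 1.6061 1.4345]
tr(P') = 8.1047


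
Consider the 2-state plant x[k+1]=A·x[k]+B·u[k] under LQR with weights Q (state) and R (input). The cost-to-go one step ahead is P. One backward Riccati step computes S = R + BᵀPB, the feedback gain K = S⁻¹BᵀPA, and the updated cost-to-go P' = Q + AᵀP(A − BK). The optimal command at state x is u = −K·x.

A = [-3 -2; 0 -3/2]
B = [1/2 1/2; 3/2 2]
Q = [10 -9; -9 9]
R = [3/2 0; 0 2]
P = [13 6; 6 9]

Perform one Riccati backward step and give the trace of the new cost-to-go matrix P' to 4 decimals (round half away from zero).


88.5871

BᵀP = [15.5000 16.5000; 18.5000 21.0000]
S = R + BᵀPB = [3/2 0; 0 2] + [32.5000 40.7500; 40.7500 51.2500] = [34.0000 40.7500; 40.7500 53.2500]
BᵀPA = [-46.5000 -55.7500; -55.5000 -68.5000]
K = S⁻¹·BᵀPA = [-1.4306 -1.1826; 0.0525 -0.3814]
A−BK = [-2.3110 -1.2180; 2.0409 1.0367]
AᵀP(A−BK) = [53.3922 28.8420; 28.8420 16.1949]
P' = Q + AᵀP(A−BK) = [63.3922 19.8420; 19.8420 25.1949]
tr(P') = 88.5871
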